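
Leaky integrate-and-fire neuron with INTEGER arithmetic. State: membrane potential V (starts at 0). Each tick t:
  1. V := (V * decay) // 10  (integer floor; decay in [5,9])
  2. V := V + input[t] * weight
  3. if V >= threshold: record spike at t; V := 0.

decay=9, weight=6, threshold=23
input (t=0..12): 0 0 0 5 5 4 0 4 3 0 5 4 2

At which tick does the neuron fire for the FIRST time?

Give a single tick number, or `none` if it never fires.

Answer: 3

Derivation:
t=0: input=0 -> V=0
t=1: input=0 -> V=0
t=2: input=0 -> V=0
t=3: input=5 -> V=0 FIRE
t=4: input=5 -> V=0 FIRE
t=5: input=4 -> V=0 FIRE
t=6: input=0 -> V=0
t=7: input=4 -> V=0 FIRE
t=8: input=3 -> V=18
t=9: input=0 -> V=16
t=10: input=5 -> V=0 FIRE
t=11: input=4 -> V=0 FIRE
t=12: input=2 -> V=12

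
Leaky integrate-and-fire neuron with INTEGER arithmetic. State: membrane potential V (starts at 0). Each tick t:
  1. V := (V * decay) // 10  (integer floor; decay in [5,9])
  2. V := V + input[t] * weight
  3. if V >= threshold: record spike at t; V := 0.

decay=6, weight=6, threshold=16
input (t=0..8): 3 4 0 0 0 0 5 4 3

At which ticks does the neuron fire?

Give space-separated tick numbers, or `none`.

t=0: input=3 -> V=0 FIRE
t=1: input=4 -> V=0 FIRE
t=2: input=0 -> V=0
t=3: input=0 -> V=0
t=4: input=0 -> V=0
t=5: input=0 -> V=0
t=6: input=5 -> V=0 FIRE
t=7: input=4 -> V=0 FIRE
t=8: input=3 -> V=0 FIRE

Answer: 0 1 6 7 8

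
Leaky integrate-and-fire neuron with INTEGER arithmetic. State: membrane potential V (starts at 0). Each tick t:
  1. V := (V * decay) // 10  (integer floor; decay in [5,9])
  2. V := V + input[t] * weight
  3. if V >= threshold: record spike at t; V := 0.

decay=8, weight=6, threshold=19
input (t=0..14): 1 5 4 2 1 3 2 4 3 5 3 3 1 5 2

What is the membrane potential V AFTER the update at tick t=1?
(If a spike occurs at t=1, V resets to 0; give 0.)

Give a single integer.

Answer: 0

Derivation:
t=0: input=1 -> V=6
t=1: input=5 -> V=0 FIRE
t=2: input=4 -> V=0 FIRE
t=3: input=2 -> V=12
t=4: input=1 -> V=15
t=5: input=3 -> V=0 FIRE
t=6: input=2 -> V=12
t=7: input=4 -> V=0 FIRE
t=8: input=3 -> V=18
t=9: input=5 -> V=0 FIRE
t=10: input=3 -> V=18
t=11: input=3 -> V=0 FIRE
t=12: input=1 -> V=6
t=13: input=5 -> V=0 FIRE
t=14: input=2 -> V=12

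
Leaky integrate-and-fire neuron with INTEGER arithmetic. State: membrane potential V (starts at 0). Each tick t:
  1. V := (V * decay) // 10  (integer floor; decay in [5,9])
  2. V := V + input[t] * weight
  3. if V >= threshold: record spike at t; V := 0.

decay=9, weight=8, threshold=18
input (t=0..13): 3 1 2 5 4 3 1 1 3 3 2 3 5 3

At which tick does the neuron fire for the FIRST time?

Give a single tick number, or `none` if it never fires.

Answer: 0

Derivation:
t=0: input=3 -> V=0 FIRE
t=1: input=1 -> V=8
t=2: input=2 -> V=0 FIRE
t=3: input=5 -> V=0 FIRE
t=4: input=4 -> V=0 FIRE
t=5: input=3 -> V=0 FIRE
t=6: input=1 -> V=8
t=7: input=1 -> V=15
t=8: input=3 -> V=0 FIRE
t=9: input=3 -> V=0 FIRE
t=10: input=2 -> V=16
t=11: input=3 -> V=0 FIRE
t=12: input=5 -> V=0 FIRE
t=13: input=3 -> V=0 FIRE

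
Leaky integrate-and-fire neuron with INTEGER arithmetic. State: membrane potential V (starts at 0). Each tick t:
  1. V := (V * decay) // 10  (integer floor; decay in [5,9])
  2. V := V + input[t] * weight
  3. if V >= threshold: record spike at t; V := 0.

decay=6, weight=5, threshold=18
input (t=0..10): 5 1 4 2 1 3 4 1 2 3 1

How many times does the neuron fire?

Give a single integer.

Answer: 5

Derivation:
t=0: input=5 -> V=0 FIRE
t=1: input=1 -> V=5
t=2: input=4 -> V=0 FIRE
t=3: input=2 -> V=10
t=4: input=1 -> V=11
t=5: input=3 -> V=0 FIRE
t=6: input=4 -> V=0 FIRE
t=7: input=1 -> V=5
t=8: input=2 -> V=13
t=9: input=3 -> V=0 FIRE
t=10: input=1 -> V=5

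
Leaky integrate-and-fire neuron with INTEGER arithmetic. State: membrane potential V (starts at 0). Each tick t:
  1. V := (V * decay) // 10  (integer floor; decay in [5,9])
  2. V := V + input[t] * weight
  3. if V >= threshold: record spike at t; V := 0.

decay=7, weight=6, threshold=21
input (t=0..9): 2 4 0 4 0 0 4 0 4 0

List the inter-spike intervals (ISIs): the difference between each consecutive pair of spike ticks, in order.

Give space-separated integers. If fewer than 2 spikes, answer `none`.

Answer: 2 3 2

Derivation:
t=0: input=2 -> V=12
t=1: input=4 -> V=0 FIRE
t=2: input=0 -> V=0
t=3: input=4 -> V=0 FIRE
t=4: input=0 -> V=0
t=5: input=0 -> V=0
t=6: input=4 -> V=0 FIRE
t=7: input=0 -> V=0
t=8: input=4 -> V=0 FIRE
t=9: input=0 -> V=0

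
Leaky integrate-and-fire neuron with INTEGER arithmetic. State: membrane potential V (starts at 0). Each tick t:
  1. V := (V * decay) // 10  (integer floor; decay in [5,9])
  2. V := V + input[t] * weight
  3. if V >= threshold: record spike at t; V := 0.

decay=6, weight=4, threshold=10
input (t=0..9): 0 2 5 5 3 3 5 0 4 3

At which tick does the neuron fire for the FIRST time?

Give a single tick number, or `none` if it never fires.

Answer: 2

Derivation:
t=0: input=0 -> V=0
t=1: input=2 -> V=8
t=2: input=5 -> V=0 FIRE
t=3: input=5 -> V=0 FIRE
t=4: input=3 -> V=0 FIRE
t=5: input=3 -> V=0 FIRE
t=6: input=5 -> V=0 FIRE
t=7: input=0 -> V=0
t=8: input=4 -> V=0 FIRE
t=9: input=3 -> V=0 FIRE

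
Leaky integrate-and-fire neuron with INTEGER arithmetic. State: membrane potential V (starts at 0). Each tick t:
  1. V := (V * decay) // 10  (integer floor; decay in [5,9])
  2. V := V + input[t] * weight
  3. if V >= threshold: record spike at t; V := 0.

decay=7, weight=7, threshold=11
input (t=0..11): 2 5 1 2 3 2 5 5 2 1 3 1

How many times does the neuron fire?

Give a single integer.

t=0: input=2 -> V=0 FIRE
t=1: input=5 -> V=0 FIRE
t=2: input=1 -> V=7
t=3: input=2 -> V=0 FIRE
t=4: input=3 -> V=0 FIRE
t=5: input=2 -> V=0 FIRE
t=6: input=5 -> V=0 FIRE
t=7: input=5 -> V=0 FIRE
t=8: input=2 -> V=0 FIRE
t=9: input=1 -> V=7
t=10: input=3 -> V=0 FIRE
t=11: input=1 -> V=7

Answer: 9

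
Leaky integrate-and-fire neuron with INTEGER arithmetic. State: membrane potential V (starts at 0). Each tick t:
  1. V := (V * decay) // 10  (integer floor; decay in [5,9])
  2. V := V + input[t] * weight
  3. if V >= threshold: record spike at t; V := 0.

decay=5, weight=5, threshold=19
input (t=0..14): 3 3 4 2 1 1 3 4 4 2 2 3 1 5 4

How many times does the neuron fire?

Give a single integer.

t=0: input=3 -> V=15
t=1: input=3 -> V=0 FIRE
t=2: input=4 -> V=0 FIRE
t=3: input=2 -> V=10
t=4: input=1 -> V=10
t=5: input=1 -> V=10
t=6: input=3 -> V=0 FIRE
t=7: input=4 -> V=0 FIRE
t=8: input=4 -> V=0 FIRE
t=9: input=2 -> V=10
t=10: input=2 -> V=15
t=11: input=3 -> V=0 FIRE
t=12: input=1 -> V=5
t=13: input=5 -> V=0 FIRE
t=14: input=4 -> V=0 FIRE

Answer: 8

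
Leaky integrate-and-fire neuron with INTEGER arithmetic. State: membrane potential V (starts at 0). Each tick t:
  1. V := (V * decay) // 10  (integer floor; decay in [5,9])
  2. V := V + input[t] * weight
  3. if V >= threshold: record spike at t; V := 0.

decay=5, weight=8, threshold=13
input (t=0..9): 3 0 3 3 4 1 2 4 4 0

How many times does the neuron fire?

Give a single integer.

Answer: 7

Derivation:
t=0: input=3 -> V=0 FIRE
t=1: input=0 -> V=0
t=2: input=3 -> V=0 FIRE
t=3: input=3 -> V=0 FIRE
t=4: input=4 -> V=0 FIRE
t=5: input=1 -> V=8
t=6: input=2 -> V=0 FIRE
t=7: input=4 -> V=0 FIRE
t=8: input=4 -> V=0 FIRE
t=9: input=0 -> V=0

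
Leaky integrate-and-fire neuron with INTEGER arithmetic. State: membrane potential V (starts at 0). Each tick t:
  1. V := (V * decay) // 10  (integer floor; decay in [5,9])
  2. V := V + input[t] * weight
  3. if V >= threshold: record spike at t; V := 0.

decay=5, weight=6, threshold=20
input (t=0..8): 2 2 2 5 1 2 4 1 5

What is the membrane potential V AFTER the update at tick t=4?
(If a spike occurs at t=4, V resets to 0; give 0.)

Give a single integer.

Answer: 6

Derivation:
t=0: input=2 -> V=12
t=1: input=2 -> V=18
t=2: input=2 -> V=0 FIRE
t=3: input=5 -> V=0 FIRE
t=4: input=1 -> V=6
t=5: input=2 -> V=15
t=6: input=4 -> V=0 FIRE
t=7: input=1 -> V=6
t=8: input=5 -> V=0 FIRE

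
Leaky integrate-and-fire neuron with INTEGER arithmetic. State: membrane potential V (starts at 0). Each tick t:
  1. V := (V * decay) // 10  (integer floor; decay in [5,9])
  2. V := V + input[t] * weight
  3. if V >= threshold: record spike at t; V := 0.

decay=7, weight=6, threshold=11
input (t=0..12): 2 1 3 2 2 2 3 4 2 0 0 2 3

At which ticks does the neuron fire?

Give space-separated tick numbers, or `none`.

Answer: 0 2 3 4 5 6 7 8 11 12

Derivation:
t=0: input=2 -> V=0 FIRE
t=1: input=1 -> V=6
t=2: input=3 -> V=0 FIRE
t=3: input=2 -> V=0 FIRE
t=4: input=2 -> V=0 FIRE
t=5: input=2 -> V=0 FIRE
t=6: input=3 -> V=0 FIRE
t=7: input=4 -> V=0 FIRE
t=8: input=2 -> V=0 FIRE
t=9: input=0 -> V=0
t=10: input=0 -> V=0
t=11: input=2 -> V=0 FIRE
t=12: input=3 -> V=0 FIRE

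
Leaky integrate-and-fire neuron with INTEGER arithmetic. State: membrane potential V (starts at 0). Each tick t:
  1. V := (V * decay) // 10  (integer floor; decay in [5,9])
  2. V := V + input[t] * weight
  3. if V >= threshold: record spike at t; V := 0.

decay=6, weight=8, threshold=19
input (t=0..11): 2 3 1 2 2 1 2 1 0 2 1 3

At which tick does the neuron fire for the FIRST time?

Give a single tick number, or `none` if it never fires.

Answer: 1

Derivation:
t=0: input=2 -> V=16
t=1: input=3 -> V=0 FIRE
t=2: input=1 -> V=8
t=3: input=2 -> V=0 FIRE
t=4: input=2 -> V=16
t=5: input=1 -> V=17
t=6: input=2 -> V=0 FIRE
t=7: input=1 -> V=8
t=8: input=0 -> V=4
t=9: input=2 -> V=18
t=10: input=1 -> V=18
t=11: input=3 -> V=0 FIRE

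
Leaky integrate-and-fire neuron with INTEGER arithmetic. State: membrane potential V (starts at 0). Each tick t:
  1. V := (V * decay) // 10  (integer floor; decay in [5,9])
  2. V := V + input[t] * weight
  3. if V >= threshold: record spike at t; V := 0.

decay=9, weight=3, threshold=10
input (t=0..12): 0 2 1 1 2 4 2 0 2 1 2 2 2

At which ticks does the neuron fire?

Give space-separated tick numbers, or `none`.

t=0: input=0 -> V=0
t=1: input=2 -> V=6
t=2: input=1 -> V=8
t=3: input=1 -> V=0 FIRE
t=4: input=2 -> V=6
t=5: input=4 -> V=0 FIRE
t=6: input=2 -> V=6
t=7: input=0 -> V=5
t=8: input=2 -> V=0 FIRE
t=9: input=1 -> V=3
t=10: input=2 -> V=8
t=11: input=2 -> V=0 FIRE
t=12: input=2 -> V=6

Answer: 3 5 8 11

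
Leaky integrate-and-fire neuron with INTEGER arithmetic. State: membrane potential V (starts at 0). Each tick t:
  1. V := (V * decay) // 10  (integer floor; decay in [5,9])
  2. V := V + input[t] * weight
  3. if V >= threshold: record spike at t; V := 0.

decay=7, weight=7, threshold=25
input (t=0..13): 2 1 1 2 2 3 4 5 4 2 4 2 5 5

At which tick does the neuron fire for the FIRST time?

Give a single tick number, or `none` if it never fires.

t=0: input=2 -> V=14
t=1: input=1 -> V=16
t=2: input=1 -> V=18
t=3: input=2 -> V=0 FIRE
t=4: input=2 -> V=14
t=5: input=3 -> V=0 FIRE
t=6: input=4 -> V=0 FIRE
t=7: input=5 -> V=0 FIRE
t=8: input=4 -> V=0 FIRE
t=9: input=2 -> V=14
t=10: input=4 -> V=0 FIRE
t=11: input=2 -> V=14
t=12: input=5 -> V=0 FIRE
t=13: input=5 -> V=0 FIRE

Answer: 3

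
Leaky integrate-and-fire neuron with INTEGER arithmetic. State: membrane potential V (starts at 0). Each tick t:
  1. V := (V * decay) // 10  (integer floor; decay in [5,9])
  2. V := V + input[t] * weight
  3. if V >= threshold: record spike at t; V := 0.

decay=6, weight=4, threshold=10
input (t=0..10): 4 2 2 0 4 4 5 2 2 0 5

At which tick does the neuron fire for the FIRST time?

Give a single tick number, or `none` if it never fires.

Answer: 0

Derivation:
t=0: input=4 -> V=0 FIRE
t=1: input=2 -> V=8
t=2: input=2 -> V=0 FIRE
t=3: input=0 -> V=0
t=4: input=4 -> V=0 FIRE
t=5: input=4 -> V=0 FIRE
t=6: input=5 -> V=0 FIRE
t=7: input=2 -> V=8
t=8: input=2 -> V=0 FIRE
t=9: input=0 -> V=0
t=10: input=5 -> V=0 FIRE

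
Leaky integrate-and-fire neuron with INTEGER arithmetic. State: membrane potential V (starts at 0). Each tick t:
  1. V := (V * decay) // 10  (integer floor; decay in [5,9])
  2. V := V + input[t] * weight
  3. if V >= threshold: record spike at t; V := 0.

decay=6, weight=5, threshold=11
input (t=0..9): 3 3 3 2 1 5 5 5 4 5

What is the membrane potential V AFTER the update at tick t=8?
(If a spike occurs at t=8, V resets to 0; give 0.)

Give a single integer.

t=0: input=3 -> V=0 FIRE
t=1: input=3 -> V=0 FIRE
t=2: input=3 -> V=0 FIRE
t=3: input=2 -> V=10
t=4: input=1 -> V=0 FIRE
t=5: input=5 -> V=0 FIRE
t=6: input=5 -> V=0 FIRE
t=7: input=5 -> V=0 FIRE
t=8: input=4 -> V=0 FIRE
t=9: input=5 -> V=0 FIRE

Answer: 0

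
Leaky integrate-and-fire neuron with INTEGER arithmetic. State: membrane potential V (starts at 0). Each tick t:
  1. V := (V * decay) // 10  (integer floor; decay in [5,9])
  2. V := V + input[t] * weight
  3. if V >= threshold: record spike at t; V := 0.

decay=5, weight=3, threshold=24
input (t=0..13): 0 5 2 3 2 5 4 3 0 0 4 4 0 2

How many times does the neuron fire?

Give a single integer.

Answer: 0

Derivation:
t=0: input=0 -> V=0
t=1: input=5 -> V=15
t=2: input=2 -> V=13
t=3: input=3 -> V=15
t=4: input=2 -> V=13
t=5: input=5 -> V=21
t=6: input=4 -> V=22
t=7: input=3 -> V=20
t=8: input=0 -> V=10
t=9: input=0 -> V=5
t=10: input=4 -> V=14
t=11: input=4 -> V=19
t=12: input=0 -> V=9
t=13: input=2 -> V=10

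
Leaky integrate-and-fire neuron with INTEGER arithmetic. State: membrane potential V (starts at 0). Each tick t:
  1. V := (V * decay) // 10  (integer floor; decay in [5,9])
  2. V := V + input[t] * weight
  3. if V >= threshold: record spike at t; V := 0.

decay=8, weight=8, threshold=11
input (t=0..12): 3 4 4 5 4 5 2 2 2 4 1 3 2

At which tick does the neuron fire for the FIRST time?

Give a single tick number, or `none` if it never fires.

Answer: 0

Derivation:
t=0: input=3 -> V=0 FIRE
t=1: input=4 -> V=0 FIRE
t=2: input=4 -> V=0 FIRE
t=3: input=5 -> V=0 FIRE
t=4: input=4 -> V=0 FIRE
t=5: input=5 -> V=0 FIRE
t=6: input=2 -> V=0 FIRE
t=7: input=2 -> V=0 FIRE
t=8: input=2 -> V=0 FIRE
t=9: input=4 -> V=0 FIRE
t=10: input=1 -> V=8
t=11: input=3 -> V=0 FIRE
t=12: input=2 -> V=0 FIRE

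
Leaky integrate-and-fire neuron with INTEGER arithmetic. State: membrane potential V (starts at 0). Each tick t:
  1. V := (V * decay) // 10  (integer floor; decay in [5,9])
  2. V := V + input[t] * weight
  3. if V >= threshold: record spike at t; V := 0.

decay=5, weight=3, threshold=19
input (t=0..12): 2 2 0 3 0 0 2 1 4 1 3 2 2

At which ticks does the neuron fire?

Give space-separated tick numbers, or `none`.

t=0: input=2 -> V=6
t=1: input=2 -> V=9
t=2: input=0 -> V=4
t=3: input=3 -> V=11
t=4: input=0 -> V=5
t=5: input=0 -> V=2
t=6: input=2 -> V=7
t=7: input=1 -> V=6
t=8: input=4 -> V=15
t=9: input=1 -> V=10
t=10: input=3 -> V=14
t=11: input=2 -> V=13
t=12: input=2 -> V=12

Answer: none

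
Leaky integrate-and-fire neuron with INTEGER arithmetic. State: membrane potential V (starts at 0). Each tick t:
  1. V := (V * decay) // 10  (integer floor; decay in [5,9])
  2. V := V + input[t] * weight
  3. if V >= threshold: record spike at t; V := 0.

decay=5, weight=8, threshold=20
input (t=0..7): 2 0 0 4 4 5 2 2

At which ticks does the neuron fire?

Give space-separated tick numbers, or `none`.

t=0: input=2 -> V=16
t=1: input=0 -> V=8
t=2: input=0 -> V=4
t=3: input=4 -> V=0 FIRE
t=4: input=4 -> V=0 FIRE
t=5: input=5 -> V=0 FIRE
t=6: input=2 -> V=16
t=7: input=2 -> V=0 FIRE

Answer: 3 4 5 7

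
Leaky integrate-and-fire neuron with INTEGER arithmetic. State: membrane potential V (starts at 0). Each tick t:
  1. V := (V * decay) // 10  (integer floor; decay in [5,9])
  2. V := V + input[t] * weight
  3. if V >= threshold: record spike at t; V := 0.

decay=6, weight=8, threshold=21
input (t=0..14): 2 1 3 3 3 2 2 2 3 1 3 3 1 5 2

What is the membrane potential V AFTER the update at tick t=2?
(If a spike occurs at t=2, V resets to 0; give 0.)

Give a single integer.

t=0: input=2 -> V=16
t=1: input=1 -> V=17
t=2: input=3 -> V=0 FIRE
t=3: input=3 -> V=0 FIRE
t=4: input=3 -> V=0 FIRE
t=5: input=2 -> V=16
t=6: input=2 -> V=0 FIRE
t=7: input=2 -> V=16
t=8: input=3 -> V=0 FIRE
t=9: input=1 -> V=8
t=10: input=3 -> V=0 FIRE
t=11: input=3 -> V=0 FIRE
t=12: input=1 -> V=8
t=13: input=5 -> V=0 FIRE
t=14: input=2 -> V=16

Answer: 0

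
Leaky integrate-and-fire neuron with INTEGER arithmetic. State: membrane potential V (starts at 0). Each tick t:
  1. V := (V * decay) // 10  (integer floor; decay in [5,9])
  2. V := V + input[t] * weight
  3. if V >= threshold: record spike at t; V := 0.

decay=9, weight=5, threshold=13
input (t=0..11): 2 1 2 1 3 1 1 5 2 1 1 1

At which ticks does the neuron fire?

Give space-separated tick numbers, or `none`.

Answer: 1 3 4 7 9

Derivation:
t=0: input=2 -> V=10
t=1: input=1 -> V=0 FIRE
t=2: input=2 -> V=10
t=3: input=1 -> V=0 FIRE
t=4: input=3 -> V=0 FIRE
t=5: input=1 -> V=5
t=6: input=1 -> V=9
t=7: input=5 -> V=0 FIRE
t=8: input=2 -> V=10
t=9: input=1 -> V=0 FIRE
t=10: input=1 -> V=5
t=11: input=1 -> V=9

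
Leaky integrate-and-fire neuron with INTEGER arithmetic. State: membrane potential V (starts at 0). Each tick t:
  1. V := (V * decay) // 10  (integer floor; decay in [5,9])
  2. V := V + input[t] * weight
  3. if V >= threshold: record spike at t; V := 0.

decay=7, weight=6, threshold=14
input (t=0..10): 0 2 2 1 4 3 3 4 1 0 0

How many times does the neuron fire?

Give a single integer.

Answer: 5

Derivation:
t=0: input=0 -> V=0
t=1: input=2 -> V=12
t=2: input=2 -> V=0 FIRE
t=3: input=1 -> V=6
t=4: input=4 -> V=0 FIRE
t=5: input=3 -> V=0 FIRE
t=6: input=3 -> V=0 FIRE
t=7: input=4 -> V=0 FIRE
t=8: input=1 -> V=6
t=9: input=0 -> V=4
t=10: input=0 -> V=2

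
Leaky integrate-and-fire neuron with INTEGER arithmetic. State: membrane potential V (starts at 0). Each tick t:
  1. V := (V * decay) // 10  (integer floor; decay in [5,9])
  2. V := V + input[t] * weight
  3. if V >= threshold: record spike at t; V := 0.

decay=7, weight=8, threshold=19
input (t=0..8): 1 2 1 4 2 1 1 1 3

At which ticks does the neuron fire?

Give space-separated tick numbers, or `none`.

t=0: input=1 -> V=8
t=1: input=2 -> V=0 FIRE
t=2: input=1 -> V=8
t=3: input=4 -> V=0 FIRE
t=4: input=2 -> V=16
t=5: input=1 -> V=0 FIRE
t=6: input=1 -> V=8
t=7: input=1 -> V=13
t=8: input=3 -> V=0 FIRE

Answer: 1 3 5 8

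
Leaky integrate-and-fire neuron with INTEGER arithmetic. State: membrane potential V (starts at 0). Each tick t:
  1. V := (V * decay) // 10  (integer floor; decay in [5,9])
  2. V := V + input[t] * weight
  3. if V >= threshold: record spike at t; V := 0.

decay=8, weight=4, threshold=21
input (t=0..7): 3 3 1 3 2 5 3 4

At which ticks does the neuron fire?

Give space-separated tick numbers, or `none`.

t=0: input=3 -> V=12
t=1: input=3 -> V=0 FIRE
t=2: input=1 -> V=4
t=3: input=3 -> V=15
t=4: input=2 -> V=20
t=5: input=5 -> V=0 FIRE
t=6: input=3 -> V=12
t=7: input=4 -> V=0 FIRE

Answer: 1 5 7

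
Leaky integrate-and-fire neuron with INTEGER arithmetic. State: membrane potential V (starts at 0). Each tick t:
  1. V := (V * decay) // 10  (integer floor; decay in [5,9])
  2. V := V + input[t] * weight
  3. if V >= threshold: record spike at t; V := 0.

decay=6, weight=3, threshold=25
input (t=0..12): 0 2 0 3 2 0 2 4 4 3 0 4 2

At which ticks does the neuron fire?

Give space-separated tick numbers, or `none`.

Answer: none

Derivation:
t=0: input=0 -> V=0
t=1: input=2 -> V=6
t=2: input=0 -> V=3
t=3: input=3 -> V=10
t=4: input=2 -> V=12
t=5: input=0 -> V=7
t=6: input=2 -> V=10
t=7: input=4 -> V=18
t=8: input=4 -> V=22
t=9: input=3 -> V=22
t=10: input=0 -> V=13
t=11: input=4 -> V=19
t=12: input=2 -> V=17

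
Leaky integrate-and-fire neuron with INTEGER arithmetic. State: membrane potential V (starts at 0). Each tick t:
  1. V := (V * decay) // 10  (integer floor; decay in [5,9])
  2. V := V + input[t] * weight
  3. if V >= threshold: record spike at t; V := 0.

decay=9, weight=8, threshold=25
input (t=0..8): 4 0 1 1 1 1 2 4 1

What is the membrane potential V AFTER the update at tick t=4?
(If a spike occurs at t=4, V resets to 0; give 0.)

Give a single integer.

t=0: input=4 -> V=0 FIRE
t=1: input=0 -> V=0
t=2: input=1 -> V=8
t=3: input=1 -> V=15
t=4: input=1 -> V=21
t=5: input=1 -> V=0 FIRE
t=6: input=2 -> V=16
t=7: input=4 -> V=0 FIRE
t=8: input=1 -> V=8

Answer: 21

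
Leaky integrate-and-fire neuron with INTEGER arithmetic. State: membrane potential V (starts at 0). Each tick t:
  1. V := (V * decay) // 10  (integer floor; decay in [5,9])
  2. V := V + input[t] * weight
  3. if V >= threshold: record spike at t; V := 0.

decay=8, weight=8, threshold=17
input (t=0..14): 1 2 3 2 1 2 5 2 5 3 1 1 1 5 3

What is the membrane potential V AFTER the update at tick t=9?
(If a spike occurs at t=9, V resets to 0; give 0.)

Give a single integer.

t=0: input=1 -> V=8
t=1: input=2 -> V=0 FIRE
t=2: input=3 -> V=0 FIRE
t=3: input=2 -> V=16
t=4: input=1 -> V=0 FIRE
t=5: input=2 -> V=16
t=6: input=5 -> V=0 FIRE
t=7: input=2 -> V=16
t=8: input=5 -> V=0 FIRE
t=9: input=3 -> V=0 FIRE
t=10: input=1 -> V=8
t=11: input=1 -> V=14
t=12: input=1 -> V=0 FIRE
t=13: input=5 -> V=0 FIRE
t=14: input=3 -> V=0 FIRE

Answer: 0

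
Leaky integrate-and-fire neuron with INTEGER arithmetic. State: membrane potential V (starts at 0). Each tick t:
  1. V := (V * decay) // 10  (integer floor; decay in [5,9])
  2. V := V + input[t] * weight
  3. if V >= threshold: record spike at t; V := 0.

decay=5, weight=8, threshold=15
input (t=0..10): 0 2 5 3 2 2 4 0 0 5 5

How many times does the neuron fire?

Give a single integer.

Answer: 8

Derivation:
t=0: input=0 -> V=0
t=1: input=2 -> V=0 FIRE
t=2: input=5 -> V=0 FIRE
t=3: input=3 -> V=0 FIRE
t=4: input=2 -> V=0 FIRE
t=5: input=2 -> V=0 FIRE
t=6: input=4 -> V=0 FIRE
t=7: input=0 -> V=0
t=8: input=0 -> V=0
t=9: input=5 -> V=0 FIRE
t=10: input=5 -> V=0 FIRE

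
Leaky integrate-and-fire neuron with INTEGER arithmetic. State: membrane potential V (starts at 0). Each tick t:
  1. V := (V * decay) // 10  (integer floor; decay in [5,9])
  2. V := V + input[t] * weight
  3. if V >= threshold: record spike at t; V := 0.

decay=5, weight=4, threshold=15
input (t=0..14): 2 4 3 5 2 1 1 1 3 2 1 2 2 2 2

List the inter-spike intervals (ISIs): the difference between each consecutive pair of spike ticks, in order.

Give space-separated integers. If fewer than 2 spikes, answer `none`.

Answer: 2 5 5

Derivation:
t=0: input=2 -> V=8
t=1: input=4 -> V=0 FIRE
t=2: input=3 -> V=12
t=3: input=5 -> V=0 FIRE
t=4: input=2 -> V=8
t=5: input=1 -> V=8
t=6: input=1 -> V=8
t=7: input=1 -> V=8
t=8: input=3 -> V=0 FIRE
t=9: input=2 -> V=8
t=10: input=1 -> V=8
t=11: input=2 -> V=12
t=12: input=2 -> V=14
t=13: input=2 -> V=0 FIRE
t=14: input=2 -> V=8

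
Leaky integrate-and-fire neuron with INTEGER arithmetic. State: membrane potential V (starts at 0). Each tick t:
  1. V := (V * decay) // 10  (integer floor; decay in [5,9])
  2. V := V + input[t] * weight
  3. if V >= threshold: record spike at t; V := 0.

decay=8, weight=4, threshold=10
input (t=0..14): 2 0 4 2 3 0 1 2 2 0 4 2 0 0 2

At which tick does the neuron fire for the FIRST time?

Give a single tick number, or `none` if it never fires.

t=0: input=2 -> V=8
t=1: input=0 -> V=6
t=2: input=4 -> V=0 FIRE
t=3: input=2 -> V=8
t=4: input=3 -> V=0 FIRE
t=5: input=0 -> V=0
t=6: input=1 -> V=4
t=7: input=2 -> V=0 FIRE
t=8: input=2 -> V=8
t=9: input=0 -> V=6
t=10: input=4 -> V=0 FIRE
t=11: input=2 -> V=8
t=12: input=0 -> V=6
t=13: input=0 -> V=4
t=14: input=2 -> V=0 FIRE

Answer: 2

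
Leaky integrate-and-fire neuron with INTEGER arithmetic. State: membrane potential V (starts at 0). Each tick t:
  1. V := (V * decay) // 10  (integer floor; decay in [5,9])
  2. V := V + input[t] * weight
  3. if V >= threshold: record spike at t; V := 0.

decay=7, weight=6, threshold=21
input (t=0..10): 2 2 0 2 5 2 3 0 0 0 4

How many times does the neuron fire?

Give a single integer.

t=0: input=2 -> V=12
t=1: input=2 -> V=20
t=2: input=0 -> V=14
t=3: input=2 -> V=0 FIRE
t=4: input=5 -> V=0 FIRE
t=5: input=2 -> V=12
t=6: input=3 -> V=0 FIRE
t=7: input=0 -> V=0
t=8: input=0 -> V=0
t=9: input=0 -> V=0
t=10: input=4 -> V=0 FIRE

Answer: 4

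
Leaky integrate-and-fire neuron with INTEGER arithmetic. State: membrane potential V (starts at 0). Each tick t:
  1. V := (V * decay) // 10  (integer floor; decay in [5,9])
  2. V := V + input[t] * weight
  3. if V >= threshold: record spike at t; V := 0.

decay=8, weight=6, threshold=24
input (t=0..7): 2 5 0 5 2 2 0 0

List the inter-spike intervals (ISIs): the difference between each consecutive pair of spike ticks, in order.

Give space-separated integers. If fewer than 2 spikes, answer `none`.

t=0: input=2 -> V=12
t=1: input=5 -> V=0 FIRE
t=2: input=0 -> V=0
t=3: input=5 -> V=0 FIRE
t=4: input=2 -> V=12
t=5: input=2 -> V=21
t=6: input=0 -> V=16
t=7: input=0 -> V=12

Answer: 2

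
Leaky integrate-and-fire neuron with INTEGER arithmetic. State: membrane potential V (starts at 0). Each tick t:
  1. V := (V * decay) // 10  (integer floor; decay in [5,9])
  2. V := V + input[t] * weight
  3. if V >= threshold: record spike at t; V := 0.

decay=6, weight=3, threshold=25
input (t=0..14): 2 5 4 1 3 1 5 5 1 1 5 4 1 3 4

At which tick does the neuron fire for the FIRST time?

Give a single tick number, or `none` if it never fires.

Answer: 7

Derivation:
t=0: input=2 -> V=6
t=1: input=5 -> V=18
t=2: input=4 -> V=22
t=3: input=1 -> V=16
t=4: input=3 -> V=18
t=5: input=1 -> V=13
t=6: input=5 -> V=22
t=7: input=5 -> V=0 FIRE
t=8: input=1 -> V=3
t=9: input=1 -> V=4
t=10: input=5 -> V=17
t=11: input=4 -> V=22
t=12: input=1 -> V=16
t=13: input=3 -> V=18
t=14: input=4 -> V=22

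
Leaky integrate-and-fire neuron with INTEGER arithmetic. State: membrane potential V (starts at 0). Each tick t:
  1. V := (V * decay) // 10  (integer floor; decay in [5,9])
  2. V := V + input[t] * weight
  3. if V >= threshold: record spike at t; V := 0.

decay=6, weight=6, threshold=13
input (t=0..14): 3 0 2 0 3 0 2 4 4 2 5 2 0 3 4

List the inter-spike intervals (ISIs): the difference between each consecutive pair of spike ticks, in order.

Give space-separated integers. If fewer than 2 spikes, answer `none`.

Answer: 4 3 1 2 3 1

Derivation:
t=0: input=3 -> V=0 FIRE
t=1: input=0 -> V=0
t=2: input=2 -> V=12
t=3: input=0 -> V=7
t=4: input=3 -> V=0 FIRE
t=5: input=0 -> V=0
t=6: input=2 -> V=12
t=7: input=4 -> V=0 FIRE
t=8: input=4 -> V=0 FIRE
t=9: input=2 -> V=12
t=10: input=5 -> V=0 FIRE
t=11: input=2 -> V=12
t=12: input=0 -> V=7
t=13: input=3 -> V=0 FIRE
t=14: input=4 -> V=0 FIRE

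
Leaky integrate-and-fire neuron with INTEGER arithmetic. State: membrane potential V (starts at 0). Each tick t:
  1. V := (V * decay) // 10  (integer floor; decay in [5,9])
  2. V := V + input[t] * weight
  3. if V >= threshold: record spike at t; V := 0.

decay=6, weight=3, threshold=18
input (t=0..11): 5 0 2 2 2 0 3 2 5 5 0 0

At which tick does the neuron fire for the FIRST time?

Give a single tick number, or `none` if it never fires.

Answer: 8

Derivation:
t=0: input=5 -> V=15
t=1: input=0 -> V=9
t=2: input=2 -> V=11
t=3: input=2 -> V=12
t=4: input=2 -> V=13
t=5: input=0 -> V=7
t=6: input=3 -> V=13
t=7: input=2 -> V=13
t=8: input=5 -> V=0 FIRE
t=9: input=5 -> V=15
t=10: input=0 -> V=9
t=11: input=0 -> V=5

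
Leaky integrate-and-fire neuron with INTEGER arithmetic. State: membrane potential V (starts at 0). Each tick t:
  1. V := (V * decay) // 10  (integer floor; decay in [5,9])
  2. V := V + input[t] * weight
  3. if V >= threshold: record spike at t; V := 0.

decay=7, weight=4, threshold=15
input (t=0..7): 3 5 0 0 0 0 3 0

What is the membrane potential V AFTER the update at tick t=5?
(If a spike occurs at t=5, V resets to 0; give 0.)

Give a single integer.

Answer: 0

Derivation:
t=0: input=3 -> V=12
t=1: input=5 -> V=0 FIRE
t=2: input=0 -> V=0
t=3: input=0 -> V=0
t=4: input=0 -> V=0
t=5: input=0 -> V=0
t=6: input=3 -> V=12
t=7: input=0 -> V=8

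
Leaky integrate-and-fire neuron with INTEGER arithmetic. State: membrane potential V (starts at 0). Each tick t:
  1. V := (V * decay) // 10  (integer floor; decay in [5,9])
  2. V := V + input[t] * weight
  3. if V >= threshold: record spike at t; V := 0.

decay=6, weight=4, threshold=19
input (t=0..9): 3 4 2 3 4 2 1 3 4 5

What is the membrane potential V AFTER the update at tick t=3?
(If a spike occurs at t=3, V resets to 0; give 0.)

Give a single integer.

t=0: input=3 -> V=12
t=1: input=4 -> V=0 FIRE
t=2: input=2 -> V=8
t=3: input=3 -> V=16
t=4: input=4 -> V=0 FIRE
t=5: input=2 -> V=8
t=6: input=1 -> V=8
t=7: input=3 -> V=16
t=8: input=4 -> V=0 FIRE
t=9: input=5 -> V=0 FIRE

Answer: 16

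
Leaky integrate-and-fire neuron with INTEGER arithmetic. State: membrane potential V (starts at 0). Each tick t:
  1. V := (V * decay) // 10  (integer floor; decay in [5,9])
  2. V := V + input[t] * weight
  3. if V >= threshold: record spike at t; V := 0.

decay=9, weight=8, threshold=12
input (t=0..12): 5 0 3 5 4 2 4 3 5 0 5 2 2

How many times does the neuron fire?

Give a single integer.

t=0: input=5 -> V=0 FIRE
t=1: input=0 -> V=0
t=2: input=3 -> V=0 FIRE
t=3: input=5 -> V=0 FIRE
t=4: input=4 -> V=0 FIRE
t=5: input=2 -> V=0 FIRE
t=6: input=4 -> V=0 FIRE
t=7: input=3 -> V=0 FIRE
t=8: input=5 -> V=0 FIRE
t=9: input=0 -> V=0
t=10: input=5 -> V=0 FIRE
t=11: input=2 -> V=0 FIRE
t=12: input=2 -> V=0 FIRE

Answer: 11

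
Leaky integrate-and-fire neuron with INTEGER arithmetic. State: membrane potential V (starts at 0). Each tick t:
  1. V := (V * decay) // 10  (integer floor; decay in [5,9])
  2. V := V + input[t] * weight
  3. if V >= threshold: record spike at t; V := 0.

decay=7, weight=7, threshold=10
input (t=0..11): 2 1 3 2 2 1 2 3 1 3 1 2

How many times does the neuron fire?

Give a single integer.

t=0: input=2 -> V=0 FIRE
t=1: input=1 -> V=7
t=2: input=3 -> V=0 FIRE
t=3: input=2 -> V=0 FIRE
t=4: input=2 -> V=0 FIRE
t=5: input=1 -> V=7
t=6: input=2 -> V=0 FIRE
t=7: input=3 -> V=0 FIRE
t=8: input=1 -> V=7
t=9: input=3 -> V=0 FIRE
t=10: input=1 -> V=7
t=11: input=2 -> V=0 FIRE

Answer: 8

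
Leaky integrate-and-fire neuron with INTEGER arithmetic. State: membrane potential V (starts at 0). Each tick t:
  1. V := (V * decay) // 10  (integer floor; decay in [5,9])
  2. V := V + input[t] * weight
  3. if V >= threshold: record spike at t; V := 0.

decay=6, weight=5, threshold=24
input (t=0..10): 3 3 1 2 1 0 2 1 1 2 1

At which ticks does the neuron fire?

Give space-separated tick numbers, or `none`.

t=0: input=3 -> V=15
t=1: input=3 -> V=0 FIRE
t=2: input=1 -> V=5
t=3: input=2 -> V=13
t=4: input=1 -> V=12
t=5: input=0 -> V=7
t=6: input=2 -> V=14
t=7: input=1 -> V=13
t=8: input=1 -> V=12
t=9: input=2 -> V=17
t=10: input=1 -> V=15

Answer: 1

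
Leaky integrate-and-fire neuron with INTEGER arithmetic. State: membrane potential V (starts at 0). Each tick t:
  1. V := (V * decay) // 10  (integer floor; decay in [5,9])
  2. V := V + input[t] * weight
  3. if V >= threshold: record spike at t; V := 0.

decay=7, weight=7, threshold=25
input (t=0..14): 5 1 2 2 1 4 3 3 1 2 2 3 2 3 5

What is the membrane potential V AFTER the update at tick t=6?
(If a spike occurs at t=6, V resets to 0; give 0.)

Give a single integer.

Answer: 21

Derivation:
t=0: input=5 -> V=0 FIRE
t=1: input=1 -> V=7
t=2: input=2 -> V=18
t=3: input=2 -> V=0 FIRE
t=4: input=1 -> V=7
t=5: input=4 -> V=0 FIRE
t=6: input=3 -> V=21
t=7: input=3 -> V=0 FIRE
t=8: input=1 -> V=7
t=9: input=2 -> V=18
t=10: input=2 -> V=0 FIRE
t=11: input=3 -> V=21
t=12: input=2 -> V=0 FIRE
t=13: input=3 -> V=21
t=14: input=5 -> V=0 FIRE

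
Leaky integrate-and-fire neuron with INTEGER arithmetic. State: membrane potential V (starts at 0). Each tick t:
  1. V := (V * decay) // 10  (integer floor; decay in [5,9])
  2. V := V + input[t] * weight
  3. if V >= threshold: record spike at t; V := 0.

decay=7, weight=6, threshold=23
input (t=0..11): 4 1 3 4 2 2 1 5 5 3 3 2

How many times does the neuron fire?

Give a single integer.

Answer: 5

Derivation:
t=0: input=4 -> V=0 FIRE
t=1: input=1 -> V=6
t=2: input=3 -> V=22
t=3: input=4 -> V=0 FIRE
t=4: input=2 -> V=12
t=5: input=2 -> V=20
t=6: input=1 -> V=20
t=7: input=5 -> V=0 FIRE
t=8: input=5 -> V=0 FIRE
t=9: input=3 -> V=18
t=10: input=3 -> V=0 FIRE
t=11: input=2 -> V=12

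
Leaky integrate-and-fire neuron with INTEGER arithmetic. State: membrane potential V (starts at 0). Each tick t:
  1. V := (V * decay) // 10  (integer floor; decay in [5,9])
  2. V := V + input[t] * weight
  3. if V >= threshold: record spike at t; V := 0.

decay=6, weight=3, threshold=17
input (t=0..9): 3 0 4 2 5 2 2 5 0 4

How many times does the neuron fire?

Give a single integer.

t=0: input=3 -> V=9
t=1: input=0 -> V=5
t=2: input=4 -> V=15
t=3: input=2 -> V=15
t=4: input=5 -> V=0 FIRE
t=5: input=2 -> V=6
t=6: input=2 -> V=9
t=7: input=5 -> V=0 FIRE
t=8: input=0 -> V=0
t=9: input=4 -> V=12

Answer: 2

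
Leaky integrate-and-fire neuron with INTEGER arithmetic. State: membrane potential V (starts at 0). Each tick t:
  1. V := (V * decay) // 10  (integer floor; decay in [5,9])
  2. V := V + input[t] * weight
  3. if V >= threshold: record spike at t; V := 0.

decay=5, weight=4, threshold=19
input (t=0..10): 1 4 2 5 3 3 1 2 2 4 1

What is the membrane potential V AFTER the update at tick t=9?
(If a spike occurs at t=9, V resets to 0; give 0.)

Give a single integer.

Answer: 0

Derivation:
t=0: input=1 -> V=4
t=1: input=4 -> V=18
t=2: input=2 -> V=17
t=3: input=5 -> V=0 FIRE
t=4: input=3 -> V=12
t=5: input=3 -> V=18
t=6: input=1 -> V=13
t=7: input=2 -> V=14
t=8: input=2 -> V=15
t=9: input=4 -> V=0 FIRE
t=10: input=1 -> V=4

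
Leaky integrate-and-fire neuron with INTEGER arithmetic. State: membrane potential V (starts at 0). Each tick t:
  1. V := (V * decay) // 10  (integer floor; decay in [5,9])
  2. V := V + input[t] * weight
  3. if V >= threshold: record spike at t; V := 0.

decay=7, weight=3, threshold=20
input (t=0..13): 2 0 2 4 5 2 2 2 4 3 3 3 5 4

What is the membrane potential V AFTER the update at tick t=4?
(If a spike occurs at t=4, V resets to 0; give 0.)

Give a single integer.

Answer: 0

Derivation:
t=0: input=2 -> V=6
t=1: input=0 -> V=4
t=2: input=2 -> V=8
t=3: input=4 -> V=17
t=4: input=5 -> V=0 FIRE
t=5: input=2 -> V=6
t=6: input=2 -> V=10
t=7: input=2 -> V=13
t=8: input=4 -> V=0 FIRE
t=9: input=3 -> V=9
t=10: input=3 -> V=15
t=11: input=3 -> V=19
t=12: input=5 -> V=0 FIRE
t=13: input=4 -> V=12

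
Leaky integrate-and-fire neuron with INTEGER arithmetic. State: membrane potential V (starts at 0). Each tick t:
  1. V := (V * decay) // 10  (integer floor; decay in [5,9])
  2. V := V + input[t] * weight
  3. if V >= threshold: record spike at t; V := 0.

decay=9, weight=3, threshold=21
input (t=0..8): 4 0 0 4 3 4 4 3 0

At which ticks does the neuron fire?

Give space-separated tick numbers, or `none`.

t=0: input=4 -> V=12
t=1: input=0 -> V=10
t=2: input=0 -> V=9
t=3: input=4 -> V=20
t=4: input=3 -> V=0 FIRE
t=5: input=4 -> V=12
t=6: input=4 -> V=0 FIRE
t=7: input=3 -> V=9
t=8: input=0 -> V=8

Answer: 4 6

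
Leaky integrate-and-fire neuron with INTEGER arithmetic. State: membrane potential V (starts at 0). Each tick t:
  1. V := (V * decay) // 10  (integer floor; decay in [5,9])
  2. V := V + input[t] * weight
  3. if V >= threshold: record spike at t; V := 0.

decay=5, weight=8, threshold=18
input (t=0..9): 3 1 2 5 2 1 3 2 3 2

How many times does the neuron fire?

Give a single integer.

Answer: 5

Derivation:
t=0: input=3 -> V=0 FIRE
t=1: input=1 -> V=8
t=2: input=2 -> V=0 FIRE
t=3: input=5 -> V=0 FIRE
t=4: input=2 -> V=16
t=5: input=1 -> V=16
t=6: input=3 -> V=0 FIRE
t=7: input=2 -> V=16
t=8: input=3 -> V=0 FIRE
t=9: input=2 -> V=16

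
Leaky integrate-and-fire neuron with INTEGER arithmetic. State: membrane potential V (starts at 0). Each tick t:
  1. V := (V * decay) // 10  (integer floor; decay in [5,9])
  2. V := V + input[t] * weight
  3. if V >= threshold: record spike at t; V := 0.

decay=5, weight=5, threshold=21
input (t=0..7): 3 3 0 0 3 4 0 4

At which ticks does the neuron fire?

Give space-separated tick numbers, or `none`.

Answer: 1 5

Derivation:
t=0: input=3 -> V=15
t=1: input=3 -> V=0 FIRE
t=2: input=0 -> V=0
t=3: input=0 -> V=0
t=4: input=3 -> V=15
t=5: input=4 -> V=0 FIRE
t=6: input=0 -> V=0
t=7: input=4 -> V=20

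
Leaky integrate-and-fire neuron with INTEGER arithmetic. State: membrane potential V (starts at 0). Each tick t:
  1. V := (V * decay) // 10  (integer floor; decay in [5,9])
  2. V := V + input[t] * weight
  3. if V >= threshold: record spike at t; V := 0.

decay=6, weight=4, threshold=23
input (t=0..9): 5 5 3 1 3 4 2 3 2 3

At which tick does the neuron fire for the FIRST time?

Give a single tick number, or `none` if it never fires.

t=0: input=5 -> V=20
t=1: input=5 -> V=0 FIRE
t=2: input=3 -> V=12
t=3: input=1 -> V=11
t=4: input=3 -> V=18
t=5: input=4 -> V=0 FIRE
t=6: input=2 -> V=8
t=7: input=3 -> V=16
t=8: input=2 -> V=17
t=9: input=3 -> V=22

Answer: 1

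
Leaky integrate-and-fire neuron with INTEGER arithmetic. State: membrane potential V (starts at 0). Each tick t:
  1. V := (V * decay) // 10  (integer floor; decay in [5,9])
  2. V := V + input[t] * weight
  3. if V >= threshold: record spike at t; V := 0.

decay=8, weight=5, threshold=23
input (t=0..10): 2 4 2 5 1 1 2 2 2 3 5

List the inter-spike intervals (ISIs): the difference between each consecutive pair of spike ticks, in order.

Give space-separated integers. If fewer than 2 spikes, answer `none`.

Answer: 2 4 2 1

Derivation:
t=0: input=2 -> V=10
t=1: input=4 -> V=0 FIRE
t=2: input=2 -> V=10
t=3: input=5 -> V=0 FIRE
t=4: input=1 -> V=5
t=5: input=1 -> V=9
t=6: input=2 -> V=17
t=7: input=2 -> V=0 FIRE
t=8: input=2 -> V=10
t=9: input=3 -> V=0 FIRE
t=10: input=5 -> V=0 FIRE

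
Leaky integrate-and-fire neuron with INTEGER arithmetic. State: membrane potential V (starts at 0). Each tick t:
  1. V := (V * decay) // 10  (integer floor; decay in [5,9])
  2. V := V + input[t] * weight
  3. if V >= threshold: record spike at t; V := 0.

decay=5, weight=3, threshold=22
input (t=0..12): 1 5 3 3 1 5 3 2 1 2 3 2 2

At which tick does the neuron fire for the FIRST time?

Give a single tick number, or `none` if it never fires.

t=0: input=1 -> V=3
t=1: input=5 -> V=16
t=2: input=3 -> V=17
t=3: input=3 -> V=17
t=4: input=1 -> V=11
t=5: input=5 -> V=20
t=6: input=3 -> V=19
t=7: input=2 -> V=15
t=8: input=1 -> V=10
t=9: input=2 -> V=11
t=10: input=3 -> V=14
t=11: input=2 -> V=13
t=12: input=2 -> V=12

Answer: none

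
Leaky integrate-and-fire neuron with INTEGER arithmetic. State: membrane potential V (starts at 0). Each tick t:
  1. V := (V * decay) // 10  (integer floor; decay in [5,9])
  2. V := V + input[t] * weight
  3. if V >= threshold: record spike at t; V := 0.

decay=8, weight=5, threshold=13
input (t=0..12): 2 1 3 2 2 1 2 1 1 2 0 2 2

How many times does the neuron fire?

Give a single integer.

t=0: input=2 -> V=10
t=1: input=1 -> V=0 FIRE
t=2: input=3 -> V=0 FIRE
t=3: input=2 -> V=10
t=4: input=2 -> V=0 FIRE
t=5: input=1 -> V=5
t=6: input=2 -> V=0 FIRE
t=7: input=1 -> V=5
t=8: input=1 -> V=9
t=9: input=2 -> V=0 FIRE
t=10: input=0 -> V=0
t=11: input=2 -> V=10
t=12: input=2 -> V=0 FIRE

Answer: 6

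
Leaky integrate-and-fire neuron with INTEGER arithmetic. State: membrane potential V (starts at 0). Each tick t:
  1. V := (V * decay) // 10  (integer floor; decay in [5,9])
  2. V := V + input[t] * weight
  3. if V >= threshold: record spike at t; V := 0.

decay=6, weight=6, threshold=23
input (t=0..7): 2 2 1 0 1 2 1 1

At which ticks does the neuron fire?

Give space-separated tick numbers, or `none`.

Answer: none

Derivation:
t=0: input=2 -> V=12
t=1: input=2 -> V=19
t=2: input=1 -> V=17
t=3: input=0 -> V=10
t=4: input=1 -> V=12
t=5: input=2 -> V=19
t=6: input=1 -> V=17
t=7: input=1 -> V=16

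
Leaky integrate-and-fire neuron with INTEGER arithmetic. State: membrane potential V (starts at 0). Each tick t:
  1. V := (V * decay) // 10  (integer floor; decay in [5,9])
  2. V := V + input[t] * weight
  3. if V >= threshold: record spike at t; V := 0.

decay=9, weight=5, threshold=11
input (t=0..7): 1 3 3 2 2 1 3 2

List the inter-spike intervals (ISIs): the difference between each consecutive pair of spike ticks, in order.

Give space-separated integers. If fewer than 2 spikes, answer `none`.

t=0: input=1 -> V=5
t=1: input=3 -> V=0 FIRE
t=2: input=3 -> V=0 FIRE
t=3: input=2 -> V=10
t=4: input=2 -> V=0 FIRE
t=5: input=1 -> V=5
t=6: input=3 -> V=0 FIRE
t=7: input=2 -> V=10

Answer: 1 2 2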